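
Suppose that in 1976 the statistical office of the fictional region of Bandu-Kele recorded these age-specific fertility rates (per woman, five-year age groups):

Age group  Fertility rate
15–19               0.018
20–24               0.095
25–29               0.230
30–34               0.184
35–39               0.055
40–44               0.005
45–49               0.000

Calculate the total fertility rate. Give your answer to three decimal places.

2.935

Sum of ASFRs = 0.018 + 0.095 + 0.230 + 0.184 + 0.055 + 0.005 + 0.000 = 0.587
TFR = 5 × 0.587 = 2.935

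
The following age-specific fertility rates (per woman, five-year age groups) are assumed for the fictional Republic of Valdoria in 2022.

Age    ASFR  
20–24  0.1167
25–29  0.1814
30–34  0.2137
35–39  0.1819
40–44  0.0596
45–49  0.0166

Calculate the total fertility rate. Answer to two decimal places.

3.85

Sum of ASFRs = 0.1167 + 0.1814 + 0.2137 + 0.1819 + 0.0596 + 0.0166 = 0.7699
TFR = 5 × 0.7699 = 3.8495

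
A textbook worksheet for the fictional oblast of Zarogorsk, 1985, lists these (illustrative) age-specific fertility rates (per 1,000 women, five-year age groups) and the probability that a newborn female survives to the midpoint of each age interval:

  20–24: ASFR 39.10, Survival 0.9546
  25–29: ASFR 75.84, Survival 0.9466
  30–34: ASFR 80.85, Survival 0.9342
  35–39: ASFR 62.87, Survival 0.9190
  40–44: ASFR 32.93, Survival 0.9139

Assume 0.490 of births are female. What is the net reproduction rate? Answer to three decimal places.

Proportion female at birth = 0.490.
Weighting each age-specific rate by interval width and survival:
  20–24: 5 × 39.10/1000 × 0.9546 = 0.18662
  25–29: 5 × 75.84/1000 × 0.9466 = 0.35895
  30–34: 5 × 80.85/1000 × 0.9342 = 0.37765
  35–39: 5 × 62.87/1000 × 0.9190 = 0.28889
  40–44: 5 × 32.93/1000 × 0.9139 = 0.15047
Sum = 1.36258
NRR = 0.490 × 1.36258 = 0.66766
NRR < 1, so the cohort does not fully replace itself.

0.668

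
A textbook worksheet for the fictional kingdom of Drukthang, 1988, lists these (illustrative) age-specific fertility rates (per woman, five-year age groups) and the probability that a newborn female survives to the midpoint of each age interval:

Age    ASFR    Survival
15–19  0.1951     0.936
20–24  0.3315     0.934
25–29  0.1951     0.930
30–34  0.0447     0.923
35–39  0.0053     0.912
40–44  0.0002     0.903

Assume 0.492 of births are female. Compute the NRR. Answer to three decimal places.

Proportion female at birth = 0.492.
Weighting each age-specific rate by interval width and survival:
  15–19: 5 × 0.1951 × 0.936 = 0.91307
  20–24: 5 × 0.3315 × 0.934 = 1.54811
  25–29: 5 × 0.1951 × 0.930 = 0.90722
  30–34: 5 × 0.0447 × 0.923 = 0.20629
  35–39: 5 × 0.0053 × 0.912 = 0.02417
  40–44: 5 × 0.0002 × 0.903 = 0.00090
Sum = 3.59976
NRR = 0.492 × 3.59976 = 1.77108

1.771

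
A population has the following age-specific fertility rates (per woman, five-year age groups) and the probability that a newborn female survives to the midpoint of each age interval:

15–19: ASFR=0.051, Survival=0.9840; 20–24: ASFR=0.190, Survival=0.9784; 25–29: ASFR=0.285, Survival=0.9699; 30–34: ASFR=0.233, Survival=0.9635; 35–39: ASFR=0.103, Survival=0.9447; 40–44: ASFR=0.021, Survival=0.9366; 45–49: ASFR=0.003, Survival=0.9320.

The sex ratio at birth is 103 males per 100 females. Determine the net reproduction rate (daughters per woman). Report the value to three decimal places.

2.110

Proportion female at birth = 100 / (100 + 103) = 0.49261.
Survival-weighted fertility by age (5·fₓ·Sₓ):
  15–19: 5 × 0.051 × 0.9840 = 0.25092
  20–24: 5 × 0.190 × 0.9784 = 0.92948
  25–29: 5 × 0.285 × 0.9699 = 1.38211
  30–34: 5 × 0.233 × 0.9635 = 1.12248
  35–39: 5 × 0.103 × 0.9447 = 0.48652
  40–44: 5 × 0.021 × 0.9366 = 0.09834
  45–49: 5 × 0.003 × 0.9320 = 0.01398
Sum = 4.28383
NRR = 0.49261 × 4.28383 = 2.11026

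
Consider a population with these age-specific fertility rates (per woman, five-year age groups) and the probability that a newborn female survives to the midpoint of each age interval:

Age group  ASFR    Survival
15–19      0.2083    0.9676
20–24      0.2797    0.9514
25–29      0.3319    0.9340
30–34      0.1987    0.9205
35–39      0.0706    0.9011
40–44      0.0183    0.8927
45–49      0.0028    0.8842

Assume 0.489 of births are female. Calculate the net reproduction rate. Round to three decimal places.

2.550

Proportion female at birth = 0.489.
Survival-weighted fertility by age (5·fₓ·Sₓ):
  15–19: 5 × 0.2083 × 0.9676 = 1.00776
  20–24: 5 × 0.2797 × 0.9514 = 1.33053
  25–29: 5 × 0.3319 × 0.9340 = 1.54997
  30–34: 5 × 0.1987 × 0.9205 = 0.91452
  35–39: 5 × 0.0706 × 0.9011 = 0.31809
  40–44: 5 × 0.0183 × 0.8927 = 0.08168
  45–49: 5 × 0.0028 × 0.8842 = 0.01238
Sum = 5.21493
NRR = 0.489 × 5.21493 = 2.55010
NRR > 1, so each generation more than replaces itself.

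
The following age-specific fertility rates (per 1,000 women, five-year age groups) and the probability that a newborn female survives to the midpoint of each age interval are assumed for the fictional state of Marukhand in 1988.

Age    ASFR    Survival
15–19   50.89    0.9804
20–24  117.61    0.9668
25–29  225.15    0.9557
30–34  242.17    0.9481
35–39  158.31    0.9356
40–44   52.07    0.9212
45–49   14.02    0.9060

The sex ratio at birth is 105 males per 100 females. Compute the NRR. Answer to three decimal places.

1.993

Proportion female at birth = 100 / (100 + 105) = 0.48780.
Survival-weighted fertility by age (5·fₓ·Sₓ):
  15–19: 5 × 50.89/1000 × 0.9804 = 0.24946
  20–24: 5 × 117.61/1000 × 0.9668 = 0.56853
  25–29: 5 × 225.15/1000 × 0.9557 = 1.07588
  30–34: 5 × 242.17/1000 × 0.9481 = 1.14801
  35–39: 5 × 158.31/1000 × 0.9356 = 0.74057
  40–44: 5 × 52.07/1000 × 0.9212 = 0.23983
  45–49: 5 × 14.02/1000 × 0.9060 = 0.06351
Sum = 4.08579
NRR = 0.48780 × 4.08579 = 1.99305
NRR > 1, so each generation more than replaces itself.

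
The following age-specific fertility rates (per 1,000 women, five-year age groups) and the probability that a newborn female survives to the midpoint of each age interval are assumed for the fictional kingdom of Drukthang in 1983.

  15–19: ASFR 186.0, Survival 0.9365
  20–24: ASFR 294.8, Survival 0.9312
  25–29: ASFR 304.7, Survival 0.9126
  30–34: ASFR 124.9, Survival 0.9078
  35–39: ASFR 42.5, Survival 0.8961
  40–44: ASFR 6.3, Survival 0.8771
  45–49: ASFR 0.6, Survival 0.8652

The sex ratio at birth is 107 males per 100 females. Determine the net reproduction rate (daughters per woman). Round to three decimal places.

2.136

Proportion female at birth = 100 / (100 + 107) = 0.48309.
Each age group contributes 5 × ASFR × survival:
  15–19: 5 × 186.0/1000 × 0.9365 = 0.87095
  20–24: 5 × 294.8/1000 × 0.9312 = 1.37259
  25–29: 5 × 304.7/1000 × 0.9126 = 1.39035
  30–34: 5 × 124.9/1000 × 0.9078 = 0.56692
  35–39: 5 × 42.5/1000 × 0.8961 = 0.19042
  40–44: 5 × 6.3/1000 × 0.8771 = 0.02763
  45–49: 5 × 0.6/1000 × 0.8652 = 0.00260
Sum = 4.42146
NRR = 0.48309 × 4.42146 = 2.13596
An NRR exceeding 1 indicates intrinsic growth under these rates.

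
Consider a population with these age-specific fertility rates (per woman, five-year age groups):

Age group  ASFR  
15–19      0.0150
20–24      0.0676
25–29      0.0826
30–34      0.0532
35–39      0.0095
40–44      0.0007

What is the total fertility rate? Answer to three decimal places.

Sum of ASFRs = 0.0150 + 0.0676 + 0.0826 + 0.0532 + 0.0095 + 0.0007 = 0.2286
TFR = 5 × 0.2286 = 1.143

1.143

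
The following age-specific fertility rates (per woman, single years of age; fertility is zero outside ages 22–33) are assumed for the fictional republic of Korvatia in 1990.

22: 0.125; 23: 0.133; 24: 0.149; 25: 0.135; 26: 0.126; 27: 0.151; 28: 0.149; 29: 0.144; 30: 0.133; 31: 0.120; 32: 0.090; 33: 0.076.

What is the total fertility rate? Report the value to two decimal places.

Sum of ASFRs = 0.125 + 0.133 + 0.149 + 0.135 + 0.126 + 0.151 + 0.149 + 0.144 + 0.133 + 0.120 + 0.090 + 0.076 = 1.531
TFR = 1.531

1.53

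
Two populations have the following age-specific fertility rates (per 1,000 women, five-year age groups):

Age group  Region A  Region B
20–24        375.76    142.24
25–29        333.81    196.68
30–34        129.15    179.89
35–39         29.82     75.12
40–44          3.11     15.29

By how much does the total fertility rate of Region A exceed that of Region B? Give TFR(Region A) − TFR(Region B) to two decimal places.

1.31

Region A:
  Sum of ASFRs = 375.76 + 333.81 + 129.15 + 29.82 + 3.11 = 871.65
  TFR = 5 × 871.65 / 1000 = 4.35825
Region B:
  Sum of ASFRs = 142.24 + 196.68 + 179.89 + 75.12 + 15.29 = 609.22
  TFR = 5 × 609.22 / 1000 = 3.0461
Difference = 4.35825 − 3.0461 = 1.31215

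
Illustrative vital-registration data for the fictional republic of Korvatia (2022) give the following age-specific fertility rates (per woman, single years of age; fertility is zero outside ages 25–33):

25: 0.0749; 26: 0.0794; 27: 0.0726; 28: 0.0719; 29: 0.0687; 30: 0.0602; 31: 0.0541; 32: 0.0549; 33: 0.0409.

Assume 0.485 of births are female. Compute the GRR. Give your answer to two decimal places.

Proportion female at birth = 0.485.
Sum of ASFRs = 0.0749 + 0.0794 + 0.0726 + 0.0719 + 0.0687 + 0.0602 + 0.0541 + 0.0549 + 0.0409 = 0.5776
TFR = 0.5776
GRR = 0.485 × 0.5776 = 0.28014

0.28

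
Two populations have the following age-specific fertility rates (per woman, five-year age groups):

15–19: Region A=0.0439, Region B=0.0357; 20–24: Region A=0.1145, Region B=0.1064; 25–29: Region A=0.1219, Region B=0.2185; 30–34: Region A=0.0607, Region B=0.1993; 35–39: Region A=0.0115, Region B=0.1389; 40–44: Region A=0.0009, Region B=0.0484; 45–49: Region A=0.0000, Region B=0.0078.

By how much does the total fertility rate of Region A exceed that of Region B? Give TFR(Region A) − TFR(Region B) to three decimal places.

Region A:
  Sum of ASFRs = 0.0439 + 0.1145 + 0.1219 + 0.0607 + 0.0115 + 0.0009 + 0.0000 = 0.3534
  TFR = 5 × 0.3534 = 1.767
Region B:
  Sum of ASFRs = 0.0357 + 0.1064 + 0.2185 + 0.1993 + 0.1389 + 0.0484 + 0.0078 = 0.7550
  TFR = 5 × 0.7550 = 3.775
Difference = 1.767 − 3.775 = -2.008

-2.008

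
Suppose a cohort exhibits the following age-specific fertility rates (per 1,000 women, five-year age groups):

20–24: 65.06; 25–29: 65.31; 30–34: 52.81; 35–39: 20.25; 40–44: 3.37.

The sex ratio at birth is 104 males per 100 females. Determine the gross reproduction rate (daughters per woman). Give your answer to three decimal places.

0.507

Proportion female at birth = 100 / (100 + 104) = 0.49020.
Sum of ASFRs = 65.06 + 65.31 + 52.81 + 20.25 + 3.37 = 206.80
TFR = 5 × 206.80 / 1000 = 1.034
GRR = 0.49020 × 1.034 = 0.50687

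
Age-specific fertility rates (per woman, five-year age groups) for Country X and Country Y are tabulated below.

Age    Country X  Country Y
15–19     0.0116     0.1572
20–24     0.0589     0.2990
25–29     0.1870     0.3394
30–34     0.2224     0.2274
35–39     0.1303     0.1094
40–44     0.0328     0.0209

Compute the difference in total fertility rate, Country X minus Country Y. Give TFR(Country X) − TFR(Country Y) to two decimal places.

-2.55

Country X:
  Sum of ASFRs = 0.0116 + 0.0589 + 0.1870 + 0.2224 + 0.1303 + 0.0328 = 0.6430
  TFR = 5 × 0.6430 = 3.215
Country Y:
  Sum of ASFRs = 0.1572 + 0.2990 + 0.3394 + 0.2274 + 0.1094 + 0.0209 = 1.1533
  TFR = 5 × 1.1533 = 5.7665
Difference = 3.215 − 5.7665 = -2.5515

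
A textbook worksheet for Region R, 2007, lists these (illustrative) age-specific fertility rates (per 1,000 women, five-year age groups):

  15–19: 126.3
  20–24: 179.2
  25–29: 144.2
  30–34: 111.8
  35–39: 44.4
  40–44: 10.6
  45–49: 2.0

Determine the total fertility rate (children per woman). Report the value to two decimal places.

3.09

Sum of ASFRs = 126.3 + 179.2 + 144.2 + 111.8 + 44.4 + 10.6 + 2.0 = 618.5
TFR = 5 × 618.5 / 1000 = 3.0925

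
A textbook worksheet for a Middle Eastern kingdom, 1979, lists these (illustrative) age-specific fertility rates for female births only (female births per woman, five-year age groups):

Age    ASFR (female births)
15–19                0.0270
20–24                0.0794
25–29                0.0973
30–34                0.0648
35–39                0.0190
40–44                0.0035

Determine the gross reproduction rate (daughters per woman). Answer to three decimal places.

1.455

Sum of female ASFRs = 0.0270 + 0.0794 + 0.0973 + 0.0648 + 0.0190 + 0.0035 = 0.2910
GRR = 5 × 0.2910 = 1.455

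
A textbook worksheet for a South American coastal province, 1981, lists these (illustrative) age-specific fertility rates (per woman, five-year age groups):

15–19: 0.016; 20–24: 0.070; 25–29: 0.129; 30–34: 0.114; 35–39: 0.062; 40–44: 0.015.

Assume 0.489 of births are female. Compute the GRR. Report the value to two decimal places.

0.99

Proportion female at birth = 0.489.
Sum of ASFRs = 0.016 + 0.070 + 0.129 + 0.114 + 0.062 + 0.015 = 0.406
TFR = 5 × 0.406 = 2.03
GRR = 0.489 × 2.03 = 0.99267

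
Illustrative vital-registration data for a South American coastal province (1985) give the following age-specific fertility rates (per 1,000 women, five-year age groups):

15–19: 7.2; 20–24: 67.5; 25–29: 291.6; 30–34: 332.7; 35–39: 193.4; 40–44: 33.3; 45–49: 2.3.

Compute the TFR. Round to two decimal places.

4.64

Sum of ASFRs = 7.2 + 67.5 + 291.6 + 332.7 + 193.4 + 33.3 + 2.3 = 928.0
TFR = 5 × 928.0 / 1000 = 4.64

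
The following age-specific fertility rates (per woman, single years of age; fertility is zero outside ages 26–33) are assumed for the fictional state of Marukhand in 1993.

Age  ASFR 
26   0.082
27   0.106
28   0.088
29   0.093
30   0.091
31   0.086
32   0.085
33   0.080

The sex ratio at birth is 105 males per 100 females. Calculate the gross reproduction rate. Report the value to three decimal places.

0.347

Proportion female at birth = 100 / (100 + 105) = 0.48780.
Sum of ASFRs = 0.082 + 0.106 + 0.088 + 0.093 + 0.091 + 0.086 + 0.085 + 0.080 = 0.711
TFR = 0.711
GRR = 0.48780 × 0.711 = 0.34683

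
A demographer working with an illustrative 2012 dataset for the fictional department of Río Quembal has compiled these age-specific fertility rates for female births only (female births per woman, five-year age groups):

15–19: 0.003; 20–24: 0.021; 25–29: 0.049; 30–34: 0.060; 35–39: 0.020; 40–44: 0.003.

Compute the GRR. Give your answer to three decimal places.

0.780

Sum of female ASFRs = 0.003 + 0.021 + 0.049 + 0.060 + 0.020 + 0.003 = 0.156
GRR = 5 × 0.156 = 0.78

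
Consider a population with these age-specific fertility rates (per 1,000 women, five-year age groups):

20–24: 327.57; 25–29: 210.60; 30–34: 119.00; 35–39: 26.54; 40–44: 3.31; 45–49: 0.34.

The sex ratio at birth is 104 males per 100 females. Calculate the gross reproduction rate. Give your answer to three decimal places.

Proportion female at birth = 100 / (100 + 104) = 0.49020.
Sum of ASFRs = 327.57 + 210.60 + 119.00 + 26.54 + 3.31 + 0.34 = 687.36
TFR = 5 × 687.36 / 1000 = 3.4368
GRR = 0.49020 × 3.4368 = 1.68472

1.685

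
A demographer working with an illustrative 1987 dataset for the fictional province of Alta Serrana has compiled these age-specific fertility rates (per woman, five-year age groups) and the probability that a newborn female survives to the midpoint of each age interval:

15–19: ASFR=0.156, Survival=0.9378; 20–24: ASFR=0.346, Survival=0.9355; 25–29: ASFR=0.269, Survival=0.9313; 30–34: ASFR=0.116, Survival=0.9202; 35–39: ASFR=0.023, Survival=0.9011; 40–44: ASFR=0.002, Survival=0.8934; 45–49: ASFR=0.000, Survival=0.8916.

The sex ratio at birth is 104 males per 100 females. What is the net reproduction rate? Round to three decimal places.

2.083

Proportion female at birth = 100 / (100 + 104) = 0.49020.
Survival-weighted fertility by age (5·fₓ·Sₓ):
  15–19: 5 × 0.156 × 0.9378 = 0.73148
  20–24: 5 × 0.346 × 0.9355 = 1.61842
  25–29: 5 × 0.269 × 0.9313 = 1.25260
  30–34: 5 × 0.116 × 0.9202 = 0.53372
  35–39: 5 × 0.023 × 0.9011 = 0.10363
  40–44: 5 × 0.002 × 0.8934 = 0.00893
  45–49: 5 × 0.000 × 0.8916 = 0.00000
Sum = 4.24878
NRR = 0.49020 × 4.24878 = 2.08275
An NRR exceeding 1 indicates intrinsic growth under these rates.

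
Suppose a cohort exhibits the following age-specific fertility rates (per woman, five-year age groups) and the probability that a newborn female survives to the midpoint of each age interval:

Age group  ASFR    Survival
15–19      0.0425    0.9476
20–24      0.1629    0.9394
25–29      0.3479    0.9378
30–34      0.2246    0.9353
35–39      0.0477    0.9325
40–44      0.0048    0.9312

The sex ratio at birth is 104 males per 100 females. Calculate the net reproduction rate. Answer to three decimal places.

1.908

Proportion female at birth = 100 / (100 + 104) = 0.49020.
Weighting each age-specific rate by interval width and survival:
  15–19: 5 × 0.0425 × 0.9476 = 0.20137
  20–24: 5 × 0.1629 × 0.9394 = 0.76514
  25–29: 5 × 0.3479 × 0.9378 = 1.63130
  30–34: 5 × 0.2246 × 0.9353 = 1.05034
  35–39: 5 × 0.0477 × 0.9325 = 0.22240
  40–44: 5 × 0.0048 × 0.9312 = 0.02235
Sum = 3.89290
NRR = 0.49020 × 3.89290 = 1.90830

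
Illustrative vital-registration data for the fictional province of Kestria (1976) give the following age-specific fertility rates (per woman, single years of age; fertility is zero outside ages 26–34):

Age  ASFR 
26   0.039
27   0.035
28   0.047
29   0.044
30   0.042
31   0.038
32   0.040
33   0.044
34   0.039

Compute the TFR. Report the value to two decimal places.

Sum of ASFRs = 0.039 + 0.035 + 0.047 + 0.044 + 0.042 + 0.038 + 0.040 + 0.044 + 0.039 = 0.368
TFR = 0.368

0.37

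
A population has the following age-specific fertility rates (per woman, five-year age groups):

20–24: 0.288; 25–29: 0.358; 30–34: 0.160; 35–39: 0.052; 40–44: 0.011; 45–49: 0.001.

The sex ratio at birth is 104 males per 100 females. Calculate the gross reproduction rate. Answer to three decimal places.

Proportion female at birth = 100 / (100 + 104) = 0.49020.
Sum of ASFRs = 0.288 + 0.358 + 0.160 + 0.052 + 0.011 + 0.001 = 0.870
TFR = 5 × 0.870 = 4.35
GRR = 0.49020 × 4.35 = 2.13237

2.132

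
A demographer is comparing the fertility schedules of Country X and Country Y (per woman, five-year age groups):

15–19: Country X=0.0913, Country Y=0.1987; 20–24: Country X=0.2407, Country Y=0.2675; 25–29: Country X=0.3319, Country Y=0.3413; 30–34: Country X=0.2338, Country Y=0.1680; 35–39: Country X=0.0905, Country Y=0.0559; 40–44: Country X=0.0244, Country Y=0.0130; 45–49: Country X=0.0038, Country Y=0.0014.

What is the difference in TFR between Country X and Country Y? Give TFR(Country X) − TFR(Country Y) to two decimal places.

Country X:
  Sum of ASFRs = 0.0913 + 0.2407 + 0.3319 + 0.2338 + 0.0905 + 0.0244 + 0.0038 = 1.0164
  TFR = 5 × 1.0164 = 5.082
Country Y:
  Sum of ASFRs = 0.1987 + 0.2675 + 0.3413 + 0.1680 + 0.0559 + 0.0130 + 0.0014 = 1.0458
  TFR = 5 × 1.0458 = 5.229
Difference = 5.082 − 5.229 = -0.147

-0.15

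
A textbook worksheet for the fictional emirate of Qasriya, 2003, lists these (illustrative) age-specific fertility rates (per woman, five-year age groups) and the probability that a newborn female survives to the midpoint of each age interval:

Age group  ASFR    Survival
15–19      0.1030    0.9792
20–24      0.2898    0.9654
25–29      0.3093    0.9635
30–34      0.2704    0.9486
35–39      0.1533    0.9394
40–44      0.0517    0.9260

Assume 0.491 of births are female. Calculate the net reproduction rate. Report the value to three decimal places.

Proportion female at birth = 0.491.
Per-age-group product (5 × ASFR × survival probability):
  15–19: 5 × 0.1030 × 0.9792 = 0.50429
  20–24: 5 × 0.2898 × 0.9654 = 1.39886
  25–29: 5 × 0.3093 × 0.9635 = 1.49005
  30–34: 5 × 0.2704 × 0.9486 = 1.28251
  35–39: 5 × 0.1533 × 0.9394 = 0.72005
  40–44: 5 × 0.0517 × 0.9260 = 0.23937
Sum = 5.63513
NRR = 0.491 × 5.63513 = 2.76685

2.767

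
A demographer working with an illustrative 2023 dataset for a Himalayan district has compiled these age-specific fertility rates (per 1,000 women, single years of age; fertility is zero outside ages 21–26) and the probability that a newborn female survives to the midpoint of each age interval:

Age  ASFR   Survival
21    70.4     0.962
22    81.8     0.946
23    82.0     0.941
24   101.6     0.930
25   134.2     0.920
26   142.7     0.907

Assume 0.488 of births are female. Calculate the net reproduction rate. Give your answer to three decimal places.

0.278

Proportion female at birth = 0.488.
Survival-weighted fertility by age (1·fₓ·Sₓ):
  21: 1 × 70.4/1000 × 0.962 = 0.06772
  22: 1 × 81.8/1000 × 0.946 = 0.07738
  23: 1 × 82.0/1000 × 0.941 = 0.07716
  24: 1 × 101.6/1000 × 0.930 = 0.09449
  25: 1 × 134.2/1000 × 0.920 = 0.12346
  26: 1 × 142.7/1000 × 0.907 = 0.12943
Sum = 0.56964
NRR = 0.488 × 0.56964 = 0.27798
With NRR below 1 the population is below replacement fertility.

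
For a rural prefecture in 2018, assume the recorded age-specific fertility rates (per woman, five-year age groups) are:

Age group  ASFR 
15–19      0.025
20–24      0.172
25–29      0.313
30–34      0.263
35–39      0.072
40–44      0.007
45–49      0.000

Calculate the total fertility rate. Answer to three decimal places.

4.260

Sum of ASFRs = 0.025 + 0.172 + 0.313 + 0.263 + 0.072 + 0.007 + 0.000 = 0.852
TFR = 5 × 0.852 = 4.26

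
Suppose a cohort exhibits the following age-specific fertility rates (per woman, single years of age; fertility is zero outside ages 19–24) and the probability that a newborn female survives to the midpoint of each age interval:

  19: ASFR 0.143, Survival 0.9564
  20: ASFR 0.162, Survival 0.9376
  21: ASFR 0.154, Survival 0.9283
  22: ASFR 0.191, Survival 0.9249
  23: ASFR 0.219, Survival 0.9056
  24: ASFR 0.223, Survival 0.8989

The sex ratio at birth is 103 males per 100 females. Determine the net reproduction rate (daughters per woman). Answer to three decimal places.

0.496

Proportion female at birth = 100 / (100 + 103) = 0.49261.
Each age group contributes 1 × ASFR × survival:
  19: 1 × 0.143 × 0.9564 = 0.13677
  20: 1 × 0.162 × 0.9376 = 0.15189
  21: 1 × 0.154 × 0.9283 = 0.14296
  22: 1 × 0.191 × 0.9249 = 0.17666
  23: 1 × 0.219 × 0.9056 = 0.19833
  24: 1 × 0.223 × 0.8989 = 0.20045
Sum = 1.00706
NRR = 0.49261 × 1.00706 = 0.49609
With NRR below 1 the population is below replacement fertility.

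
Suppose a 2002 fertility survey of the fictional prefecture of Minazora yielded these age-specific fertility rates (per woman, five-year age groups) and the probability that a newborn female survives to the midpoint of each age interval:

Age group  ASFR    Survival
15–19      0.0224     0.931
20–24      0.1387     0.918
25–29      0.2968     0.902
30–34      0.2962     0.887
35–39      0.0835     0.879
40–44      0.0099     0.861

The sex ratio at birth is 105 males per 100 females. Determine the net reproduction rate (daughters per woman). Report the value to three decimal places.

1.855

Proportion female at birth = 100 / (100 + 105) = 0.48780.
Per-age-group product (5 × ASFR × survival probability):
  15–19: 5 × 0.0224 × 0.931 = 0.10427
  20–24: 5 × 0.1387 × 0.918 = 0.63663
  25–29: 5 × 0.2968 × 0.902 = 1.33857
  30–34: 5 × 0.2962 × 0.887 = 1.31365
  35–39: 5 × 0.0835 × 0.879 = 0.36698
  40–44: 5 × 0.0099 × 0.861 = 0.04262
Sum = 3.80272
NRR = 0.48780 × 3.80272 = 1.85497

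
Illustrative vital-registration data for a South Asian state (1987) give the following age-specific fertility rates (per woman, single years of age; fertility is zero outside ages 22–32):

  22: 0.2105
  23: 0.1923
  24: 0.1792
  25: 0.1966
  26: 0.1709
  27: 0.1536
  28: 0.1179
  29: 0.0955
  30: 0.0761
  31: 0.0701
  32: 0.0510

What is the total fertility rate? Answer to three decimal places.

1.514

Sum of ASFRs = 0.2105 + 0.1923 + 0.1792 + 0.1966 + 0.1709 + 0.1536 + 0.1179 + 0.0955 + 0.0761 + 0.0701 + 0.0510 = 1.5137
TFR = 1.5137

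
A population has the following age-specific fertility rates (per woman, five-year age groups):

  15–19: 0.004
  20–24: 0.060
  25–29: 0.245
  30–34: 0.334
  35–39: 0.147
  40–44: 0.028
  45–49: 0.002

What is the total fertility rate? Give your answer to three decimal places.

Sum of ASFRs = 0.004 + 0.060 + 0.245 + 0.334 + 0.147 + 0.028 + 0.002 = 0.820
TFR = 5 × 0.820 = 4.1

4.100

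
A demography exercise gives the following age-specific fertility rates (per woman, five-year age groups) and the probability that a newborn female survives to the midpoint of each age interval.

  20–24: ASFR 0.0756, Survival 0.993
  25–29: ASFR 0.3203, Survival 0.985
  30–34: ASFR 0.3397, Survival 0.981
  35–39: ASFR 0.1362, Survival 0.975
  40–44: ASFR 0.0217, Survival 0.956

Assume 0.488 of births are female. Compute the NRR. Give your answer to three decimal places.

2.141

Proportion female at birth = 0.488.
Per-age-group product (5 × ASFR × survival probability):
  20–24: 5 × 0.0756 × 0.993 = 0.37535
  25–29: 5 × 0.3203 × 0.985 = 1.57748
  30–34: 5 × 0.3397 × 0.981 = 1.66623
  35–39: 5 × 0.1362 × 0.975 = 0.66398
  40–44: 5 × 0.0217 × 0.956 = 0.10373
Sum = 4.38677
NRR = 0.488 × 4.38677 = 2.14074
With NRR above 1 the population is above replacement fertility.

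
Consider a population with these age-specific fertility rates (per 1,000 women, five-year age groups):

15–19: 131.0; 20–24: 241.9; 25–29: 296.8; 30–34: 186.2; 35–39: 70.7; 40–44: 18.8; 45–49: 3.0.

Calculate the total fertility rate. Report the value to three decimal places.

Sum of ASFRs = 131.0 + 241.9 + 296.8 + 186.2 + 70.7 + 18.8 + 3.0 = 948.4
TFR = 5 × 948.4 / 1000 = 4.742

4.742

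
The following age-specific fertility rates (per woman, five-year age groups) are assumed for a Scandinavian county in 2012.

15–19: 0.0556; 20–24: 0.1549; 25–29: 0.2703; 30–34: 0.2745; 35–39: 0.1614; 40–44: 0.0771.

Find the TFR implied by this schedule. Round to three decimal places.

4.969

Sum of ASFRs = 0.0556 + 0.1549 + 0.2703 + 0.2745 + 0.1614 + 0.0771 = 0.9938
TFR = 5 × 0.9938 = 4.969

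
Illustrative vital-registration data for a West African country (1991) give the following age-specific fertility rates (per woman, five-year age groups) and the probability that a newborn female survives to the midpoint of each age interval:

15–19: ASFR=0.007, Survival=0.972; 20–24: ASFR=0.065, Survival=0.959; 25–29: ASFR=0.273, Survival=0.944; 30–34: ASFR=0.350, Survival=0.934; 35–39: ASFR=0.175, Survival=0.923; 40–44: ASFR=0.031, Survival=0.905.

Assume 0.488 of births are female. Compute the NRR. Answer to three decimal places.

2.058

Proportion female at birth = 0.488.
Weighting each age-specific rate by interval width and survival:
  15–19: 5 × 0.007 × 0.972 = 0.03402
  20–24: 5 × 0.065 × 0.959 = 0.31168
  25–29: 5 × 0.273 × 0.944 = 1.28856
  30–34: 5 × 0.350 × 0.934 = 1.63450
  35–39: 5 × 0.175 × 0.923 = 0.80763
  40–44: 5 × 0.031 × 0.905 = 0.14028
Sum = 4.21667
NRR = 0.488 × 4.21667 = 2.05773
An NRR exceeding 1 indicates intrinsic growth under these rates.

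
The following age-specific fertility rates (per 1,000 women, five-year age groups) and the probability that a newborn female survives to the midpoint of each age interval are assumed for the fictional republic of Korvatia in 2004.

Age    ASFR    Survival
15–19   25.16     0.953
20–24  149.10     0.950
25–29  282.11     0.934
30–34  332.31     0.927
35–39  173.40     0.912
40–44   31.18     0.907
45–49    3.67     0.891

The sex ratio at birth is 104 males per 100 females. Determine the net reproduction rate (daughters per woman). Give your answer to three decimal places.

Proportion female at birth = 100 / (100 + 104) = 0.49020.
Survival-weighted fertility by age (5·fₓ·Sₓ):
  15–19: 5 × 25.16/1000 × 0.953 = 0.11989
  20–24: 5 × 149.10/1000 × 0.950 = 0.70823
  25–29: 5 × 282.11/1000 × 0.934 = 1.31745
  30–34: 5 × 332.31/1000 × 0.927 = 1.54026
  35–39: 5 × 173.40/1000 × 0.912 = 0.79070
  40–44: 5 × 31.18/1000 × 0.907 = 0.14140
  45–49: 5 × 3.67/1000 × 0.891 = 0.01635
Sum = 4.63428
NRR = 0.49020 × 4.63428 = 2.27172

2.272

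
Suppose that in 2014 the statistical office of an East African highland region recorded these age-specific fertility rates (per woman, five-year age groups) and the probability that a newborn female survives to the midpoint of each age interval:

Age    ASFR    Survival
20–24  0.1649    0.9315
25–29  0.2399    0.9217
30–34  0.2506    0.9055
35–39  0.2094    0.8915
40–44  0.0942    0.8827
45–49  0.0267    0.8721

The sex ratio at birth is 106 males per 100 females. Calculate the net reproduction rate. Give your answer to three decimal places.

2.172

Proportion female at birth = 100 / (100 + 106) = 0.48544.
Survival-weighted fertility by age (5·fₓ·Sₓ):
  20–24: 5 × 0.1649 × 0.9315 = 0.76802
  25–29: 5 × 0.2399 × 0.9217 = 1.10558
  30–34: 5 × 0.2506 × 0.9055 = 1.13459
  35–39: 5 × 0.2094 × 0.8915 = 0.93340
  40–44: 5 × 0.0942 × 0.8827 = 0.41575
  45–49: 5 × 0.0267 × 0.8721 = 0.11643
Sum = 4.47377
NRR = 0.48544 × 4.47377 = 2.17175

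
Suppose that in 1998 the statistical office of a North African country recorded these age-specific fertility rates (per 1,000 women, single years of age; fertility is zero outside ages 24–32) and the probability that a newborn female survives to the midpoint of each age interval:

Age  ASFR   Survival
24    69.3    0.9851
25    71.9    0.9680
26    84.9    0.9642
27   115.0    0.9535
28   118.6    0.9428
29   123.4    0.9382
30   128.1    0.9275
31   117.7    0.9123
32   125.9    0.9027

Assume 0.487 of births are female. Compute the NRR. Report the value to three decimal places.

Proportion female at birth = 0.487.
Weighting each age-specific rate by interval width and survival:
  24: 1 × 69.3/1000 × 0.9851 = 0.06827
  25: 1 × 71.9/1000 × 0.9680 = 0.06960
  26: 1 × 84.9/1000 × 0.9642 = 0.08186
  27: 1 × 115.0/1000 × 0.9535 = 0.10965
  28: 1 × 118.6/1000 × 0.9428 = 0.11182
  29: 1 × 123.4/1000 × 0.9382 = 0.11577
  30: 1 × 128.1/1000 × 0.9275 = 0.11881
  31: 1 × 117.7/1000 × 0.9123 = 0.10738
  32: 1 × 125.9/1000 × 0.9027 = 0.11365
Sum = 0.89681
NRR = 0.487 × 0.89681 = 0.43675

0.437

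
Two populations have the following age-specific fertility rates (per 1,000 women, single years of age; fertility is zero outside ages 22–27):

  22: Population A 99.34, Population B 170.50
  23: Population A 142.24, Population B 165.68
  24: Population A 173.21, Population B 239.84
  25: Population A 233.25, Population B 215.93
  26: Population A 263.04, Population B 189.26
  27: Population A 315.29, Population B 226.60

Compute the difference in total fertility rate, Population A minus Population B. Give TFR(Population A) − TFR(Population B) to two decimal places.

Population A:
  Sum of ASFRs = 99.34 + 142.24 + 173.21 + 233.25 + 263.04 + 315.29 = 1226.37
  TFR = 1226.37 / 1000 = 1.22637
Population B:
  Sum of ASFRs = 170.50 + 165.68 + 239.84 + 215.93 + 189.26 + 226.60 = 1207.81
  TFR = 1207.81 / 1000 = 1.20781
Difference = 1.22637 − 1.20781 = 0.01856

0.02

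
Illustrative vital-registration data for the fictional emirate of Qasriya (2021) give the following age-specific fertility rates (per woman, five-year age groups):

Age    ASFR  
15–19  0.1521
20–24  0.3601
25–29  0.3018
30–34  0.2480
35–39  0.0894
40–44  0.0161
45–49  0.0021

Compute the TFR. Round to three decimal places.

Sum of ASFRs = 0.1521 + 0.3601 + 0.3018 + 0.2480 + 0.0894 + 0.0161 + 0.0021 = 1.1696
TFR = 5 × 1.1696 = 5.848

5.848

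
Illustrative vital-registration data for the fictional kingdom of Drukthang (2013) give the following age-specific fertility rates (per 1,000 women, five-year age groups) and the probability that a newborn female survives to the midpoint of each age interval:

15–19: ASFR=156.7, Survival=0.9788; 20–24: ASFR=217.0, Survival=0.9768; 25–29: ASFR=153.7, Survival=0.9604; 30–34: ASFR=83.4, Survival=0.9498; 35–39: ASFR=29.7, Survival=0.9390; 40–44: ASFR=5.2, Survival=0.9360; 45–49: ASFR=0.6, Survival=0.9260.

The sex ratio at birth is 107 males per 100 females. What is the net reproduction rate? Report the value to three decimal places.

Proportion female at birth = 100 / (100 + 107) = 0.48309.
Per-age-group product (5 × ASFR × survival probability):
  15–19: 5 × 156.7/1000 × 0.9788 = 0.76689
  20–24: 5 × 217.0/1000 × 0.9768 = 1.05983
  25–29: 5 × 153.7/1000 × 0.9604 = 0.73807
  30–34: 5 × 83.4/1000 × 0.9498 = 0.39607
  35–39: 5 × 29.7/1000 × 0.9390 = 0.13944
  40–44: 5 × 5.2/1000 × 0.9360 = 0.02434
  45–49: 5 × 0.6/1000 × 0.9260 = 0.00278
Sum = 3.12742
NRR = 0.48309 × 3.12742 = 1.51083
An NRR exceeding 1 indicates intrinsic growth under these rates.

1.511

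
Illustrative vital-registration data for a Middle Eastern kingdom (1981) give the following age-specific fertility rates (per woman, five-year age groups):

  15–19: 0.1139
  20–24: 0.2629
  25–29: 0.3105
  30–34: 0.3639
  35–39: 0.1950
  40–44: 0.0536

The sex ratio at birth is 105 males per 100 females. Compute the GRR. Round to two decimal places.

3.17

Proportion female at birth = 100 / (100 + 105) = 0.48780.
Sum of ASFRs = 0.1139 + 0.2629 + 0.3105 + 0.3639 + 0.1950 + 0.0536 = 1.2998
TFR = 5 × 1.2998 = 6.499
GRR = 0.48780 × 6.499 = 3.17021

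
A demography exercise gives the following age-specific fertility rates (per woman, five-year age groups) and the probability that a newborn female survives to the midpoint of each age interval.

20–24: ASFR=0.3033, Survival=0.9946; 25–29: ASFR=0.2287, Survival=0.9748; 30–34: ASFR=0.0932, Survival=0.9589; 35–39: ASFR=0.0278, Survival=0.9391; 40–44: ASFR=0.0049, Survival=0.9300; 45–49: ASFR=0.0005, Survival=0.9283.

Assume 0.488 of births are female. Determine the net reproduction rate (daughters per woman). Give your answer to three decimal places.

Proportion female at birth = 0.488.
Weighting each age-specific rate by interval width and survival:
  20–24: 5 × 0.3033 × 0.9946 = 1.50831
  25–29: 5 × 0.2287 × 0.9748 = 1.11468
  30–34: 5 × 0.0932 × 0.9589 = 0.44685
  35–39: 5 × 0.0278 × 0.9391 = 0.13053
  40–44: 5 × 0.0049 × 0.9300 = 0.02279
  45–49: 5 × 0.0005 × 0.9283 = 0.00232
Sum = 3.22548
NRR = 0.488 × 3.22548 = 1.57403
NRR > 1, so each generation more than replaces itself.

1.574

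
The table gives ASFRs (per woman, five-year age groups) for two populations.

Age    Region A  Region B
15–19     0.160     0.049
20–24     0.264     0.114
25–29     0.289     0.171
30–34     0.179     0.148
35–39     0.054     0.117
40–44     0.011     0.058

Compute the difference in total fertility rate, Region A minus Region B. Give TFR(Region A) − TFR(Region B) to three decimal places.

1.500

Region A:
  Sum of ASFRs = 0.160 + 0.264 + 0.289 + 0.179 + 0.054 + 0.011 = 0.957
  TFR = 5 × 0.957 = 4.785
Region B:
  Sum of ASFRs = 0.049 + 0.114 + 0.171 + 0.148 + 0.117 + 0.058 = 0.657
  TFR = 5 × 0.657 = 3.285
Difference = 4.785 − 3.285 = 1.5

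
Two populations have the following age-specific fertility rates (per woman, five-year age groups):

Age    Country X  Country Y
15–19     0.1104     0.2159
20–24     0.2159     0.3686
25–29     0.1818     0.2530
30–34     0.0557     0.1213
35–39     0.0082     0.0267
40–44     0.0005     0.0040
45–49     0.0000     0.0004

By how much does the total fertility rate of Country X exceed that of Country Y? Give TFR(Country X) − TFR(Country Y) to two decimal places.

-2.09

Country X:
  Sum of ASFRs = 0.1104 + 0.2159 + 0.1818 + 0.0557 + 0.0082 + 0.0005 + 0.0000 = 0.5725
  TFR = 5 × 0.5725 = 2.8625
Country Y:
  Sum of ASFRs = 0.2159 + 0.3686 + 0.2530 + 0.1213 + 0.0267 + 0.0040 + 0.0004 = 0.9899
  TFR = 5 × 0.9899 = 4.9495
Difference = 2.8625 − 4.9495 = -2.087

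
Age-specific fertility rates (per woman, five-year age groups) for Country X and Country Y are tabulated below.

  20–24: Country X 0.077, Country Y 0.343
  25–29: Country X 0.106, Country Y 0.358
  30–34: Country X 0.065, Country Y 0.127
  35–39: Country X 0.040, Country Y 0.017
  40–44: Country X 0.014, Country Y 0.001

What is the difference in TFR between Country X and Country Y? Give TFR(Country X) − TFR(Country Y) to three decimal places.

Country X:
  Sum of ASFRs = 0.077 + 0.106 + 0.065 + 0.040 + 0.014 = 0.302
  TFR = 5 × 0.302 = 1.51
Country Y:
  Sum of ASFRs = 0.343 + 0.358 + 0.127 + 0.017 + 0.001 = 0.846
  TFR = 5 × 0.846 = 4.23
Difference = 1.51 − 4.23 = -2.72

-2.720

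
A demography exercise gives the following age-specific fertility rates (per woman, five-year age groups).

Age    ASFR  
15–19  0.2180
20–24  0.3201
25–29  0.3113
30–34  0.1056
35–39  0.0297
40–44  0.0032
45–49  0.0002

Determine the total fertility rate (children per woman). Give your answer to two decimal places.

4.94

Sum of ASFRs = 0.2180 + 0.3201 + 0.3113 + 0.1056 + 0.0297 + 0.0032 + 0.0002 = 0.9881
TFR = 5 × 0.9881 = 4.9405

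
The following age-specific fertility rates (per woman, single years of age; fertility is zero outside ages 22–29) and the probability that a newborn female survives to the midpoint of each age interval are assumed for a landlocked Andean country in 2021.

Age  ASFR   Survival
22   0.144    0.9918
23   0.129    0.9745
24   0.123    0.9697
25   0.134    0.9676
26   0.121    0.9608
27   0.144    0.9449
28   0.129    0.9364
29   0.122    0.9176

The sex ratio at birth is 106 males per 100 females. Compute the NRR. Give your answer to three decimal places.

0.487

Proportion female at birth = 100 / (100 + 106) = 0.48544.
Survival-weighted fertility by age (1·fₓ·Sₓ):
  22: 1 × 0.144 × 0.9918 = 0.14282
  23: 1 × 0.129 × 0.9745 = 0.12571
  24: 1 × 0.123 × 0.9697 = 0.11927
  25: 1 × 0.134 × 0.9676 = 0.12966
  26: 1 × 0.121 × 0.9608 = 0.11626
  27: 1 × 0.144 × 0.9449 = 0.13607
  28: 1 × 0.129 × 0.9364 = 0.12080
  29: 1 × 0.122 × 0.9176 = 0.11195
Sum = 1.00254
NRR = 0.48544 × 1.00254 = 0.48667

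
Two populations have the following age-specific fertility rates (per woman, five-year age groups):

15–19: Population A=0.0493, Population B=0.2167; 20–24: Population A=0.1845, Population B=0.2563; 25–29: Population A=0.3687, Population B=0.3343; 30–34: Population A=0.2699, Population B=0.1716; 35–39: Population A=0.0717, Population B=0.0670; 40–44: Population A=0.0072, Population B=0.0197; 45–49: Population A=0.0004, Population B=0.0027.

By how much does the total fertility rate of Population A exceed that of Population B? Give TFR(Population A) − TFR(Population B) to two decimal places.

-0.58

Population A:
  Sum of ASFRs = 0.0493 + 0.1845 + 0.3687 + 0.2699 + 0.0717 + 0.0072 + 0.0004 = 0.9517
  TFR = 5 × 0.9517 = 4.7585
Population B:
  Sum of ASFRs = 0.2167 + 0.2563 + 0.3343 + 0.1716 + 0.0670 + 0.0197 + 0.0027 = 1.0683
  TFR = 5 × 1.0683 = 5.3415
Difference = 4.7585 − 5.3415 = -0.583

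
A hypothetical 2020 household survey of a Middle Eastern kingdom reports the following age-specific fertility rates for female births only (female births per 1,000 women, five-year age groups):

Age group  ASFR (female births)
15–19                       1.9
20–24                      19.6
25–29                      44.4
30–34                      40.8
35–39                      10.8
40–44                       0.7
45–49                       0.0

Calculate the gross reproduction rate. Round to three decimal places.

0.591

Sum of female ASFRs = 1.9 + 19.6 + 44.4 + 40.8 + 10.8 + 0.7 + 0.0 = 118.2
GRR = 5 × 118.2 / 1000 = 0.591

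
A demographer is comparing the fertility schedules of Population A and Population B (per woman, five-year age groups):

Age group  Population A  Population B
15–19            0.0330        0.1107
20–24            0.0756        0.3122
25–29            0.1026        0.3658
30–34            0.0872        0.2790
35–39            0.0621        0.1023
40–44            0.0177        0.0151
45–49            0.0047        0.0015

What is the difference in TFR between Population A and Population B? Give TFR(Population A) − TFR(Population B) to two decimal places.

-4.02

Population A:
  Sum of ASFRs = 0.0330 + 0.0756 + 0.1026 + 0.0872 + 0.0621 + 0.0177 + 0.0047 = 0.3829
  TFR = 5 × 0.3829 = 1.9145
Population B:
  Sum of ASFRs = 0.1107 + 0.3122 + 0.3658 + 0.2790 + 0.1023 + 0.0151 + 0.0015 = 1.1866
  TFR = 5 × 1.1866 = 5.933
Difference = 1.9145 − 5.933 = -4.0185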